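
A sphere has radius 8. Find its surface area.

S_3(8) = 2·π^(3/2)·(8)^2 / Γ(3/2) = 4πr² = 4π·(8)² ≈ 804.248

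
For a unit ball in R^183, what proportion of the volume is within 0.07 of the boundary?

V(inner)/V(outer) = ((1-0.07)/1)^183 ≈ 1.708e-06, so the shell fraction is 0.9999982924.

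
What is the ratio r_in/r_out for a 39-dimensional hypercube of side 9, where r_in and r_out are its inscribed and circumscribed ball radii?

For an n-cube of any side s, the inradius is s/2 and the circumradius is s√n/2, so the ratio is 1/√39 ≈ 0.160128.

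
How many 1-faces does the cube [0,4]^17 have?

Each of the 2^17 = 131072 vertices has degree 17; total edges = 17·2^17/2 = 1114112.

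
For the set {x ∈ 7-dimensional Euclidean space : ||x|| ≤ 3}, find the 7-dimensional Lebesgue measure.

V_7(3) = π^(7/2) · (3)^7 / Γ(7/2 + 1) = 11664·π^3/35 ≈ 10333.1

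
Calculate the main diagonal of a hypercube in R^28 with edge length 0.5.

d = √(0.5² + 0.5² + ... + 0.5²) [28 terms] = √(28·0.5²) = 0.5√28 ≈ 2.64575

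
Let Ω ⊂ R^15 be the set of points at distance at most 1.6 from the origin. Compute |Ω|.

Volume = π^{15/2}·(1.6)^15/Γ(17/2) ≈ 439.774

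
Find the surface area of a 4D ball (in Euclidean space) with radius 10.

|∂B_4(10)| = 2000·π^2 ≈ 19739.2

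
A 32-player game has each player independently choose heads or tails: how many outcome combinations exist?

Number of vertices = 2^32 = 4294967296.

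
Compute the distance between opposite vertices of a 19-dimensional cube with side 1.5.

||(1.5,1.5,...,1.5)|| = √(19)·1.5 ≈ 6.53835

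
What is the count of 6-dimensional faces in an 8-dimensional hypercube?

An n-cube has C(n,k)·2^(n-k) k-faces. Here C(8,6)·2^2 = 28·4 = 112.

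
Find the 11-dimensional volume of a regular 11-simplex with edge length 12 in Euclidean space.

Volume = 12^11 · √(12/2^11) / 11! ≈ 1424.83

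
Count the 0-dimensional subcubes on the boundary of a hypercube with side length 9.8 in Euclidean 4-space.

Number of 0-faces = C(4,0) · 2^(4-0) = 1 · 16 = 16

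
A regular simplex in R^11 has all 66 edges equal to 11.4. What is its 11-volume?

Volume = 11.4^11 · √(12/2^11) / 11! ≈ 810.445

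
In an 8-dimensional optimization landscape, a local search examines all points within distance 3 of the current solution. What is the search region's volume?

V_8(3) = π^(8/2) · (3)^8 / Γ(8/2 + 1) = 2187·π^4/8 ≈ 26629.2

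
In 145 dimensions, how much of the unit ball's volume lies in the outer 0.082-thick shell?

V(inner)/V(outer) = ((1-0.082)/1)^145 ≈ 4.094e-06, so the shell fraction is 0.9999959056.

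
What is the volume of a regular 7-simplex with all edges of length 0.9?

V_7 = √(8) · 0.9^7 / (7! · 2^(7/2)) ≈ 2.3725e-05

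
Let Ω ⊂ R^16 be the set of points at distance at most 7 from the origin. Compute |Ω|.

V_16(7) = π^(16/2) · (7)^16 / Γ(16/2 + 1) = 4747561509943·π^8/5760 ≈ 7.82073e+12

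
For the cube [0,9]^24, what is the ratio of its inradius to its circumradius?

For an n-cube of any side s, the inradius is s/2 and the circumradius is s√n/2, so the ratio is 1/√24 ≈ 0.204124.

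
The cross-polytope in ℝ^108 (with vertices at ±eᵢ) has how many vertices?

The 108-dimensional cross-polytope has 2n = 2·108 = 216 vertices.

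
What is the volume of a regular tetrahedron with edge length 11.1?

Volume = (√2/12) · 11.1³ = 161.177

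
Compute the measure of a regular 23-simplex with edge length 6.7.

For a regular n-simplex with edge a, V = (a^n / n!)·√((n+1)/2^n). With a=6.7, n=23: V ≈ 6.53863e-07.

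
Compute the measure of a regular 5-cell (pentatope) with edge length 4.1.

V = (4.1^4 / 4!) · √((4+1) / 2^4) ≈ 6.58187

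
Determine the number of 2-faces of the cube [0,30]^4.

An n-cube has C(n,k)·2^(n-k) k-faces. Here C(4,2)·2^2 = 6·4 = 24.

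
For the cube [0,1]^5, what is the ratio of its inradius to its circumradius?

r_in = 1/2 (half the side); r_out = 1√5/2 (half the diagonal). Ratio = 1/√5 ≈ 0.447214.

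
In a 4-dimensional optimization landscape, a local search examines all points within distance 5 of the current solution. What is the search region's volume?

V_4(5) = π^(4/2) · (5)^4 / Γ(4/2 + 1) = 625·π^2/2 ≈ 3084.25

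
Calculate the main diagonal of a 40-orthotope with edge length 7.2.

The space diagonal of an n-cube of side s is s√n. Here 7.2·√40 ≈ 45.5368.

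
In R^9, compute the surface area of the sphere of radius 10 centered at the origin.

The surface area of an n-ball is 2π^(n/2) r^(n-1) / Γ(n/2). For n=9, r=10: 640000000·π^4/21 ≈ 2.96866e+09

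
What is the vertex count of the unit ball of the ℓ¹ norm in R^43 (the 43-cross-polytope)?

The 43-dimensional cross-polytope has 2n = 2·43 = 86 vertices.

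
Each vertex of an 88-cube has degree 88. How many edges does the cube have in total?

The 88-cube has n·2^(n-1) = 88·2^87 = 88·154742504910672534362390528 = 13617340432139183023890366464 edges.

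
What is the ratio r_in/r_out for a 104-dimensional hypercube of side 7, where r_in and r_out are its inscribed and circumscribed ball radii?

For an n-cube of any side s, the inradius is s/2 and the circumradius is s√n/2, so the ratio is 1/√104 ≈ 0.0980581.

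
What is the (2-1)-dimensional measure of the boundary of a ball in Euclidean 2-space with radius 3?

|∂B_2(3)| = 2πr = 2π·3 ≈ 18.8496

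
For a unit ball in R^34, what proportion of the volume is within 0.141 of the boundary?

Shell fraction = 1 - (1-0.141)^34 ≈ 0.994301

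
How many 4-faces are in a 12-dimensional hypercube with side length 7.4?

An n-cube has C(n,k)·2^(n-k) k-faces. Here C(12,4)·2^8 = 495·256 = 126720.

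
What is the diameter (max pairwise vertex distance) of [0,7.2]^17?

||(7.2,7.2,...,7.2)|| = √(17)·7.2 ≈ 29.6864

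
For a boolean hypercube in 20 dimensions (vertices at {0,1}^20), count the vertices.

An n-cube has 2^n vertices; for n = 20 that is 2^20 = 1048576.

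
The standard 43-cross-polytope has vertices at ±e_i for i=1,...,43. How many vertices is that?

The 43-dimensional cross-polytope has 2n = 2·43 = 86 vertices.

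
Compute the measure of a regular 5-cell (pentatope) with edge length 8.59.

V = (8.59^4 / 4!) · √((4+1) / 2^4) ≈ 126.82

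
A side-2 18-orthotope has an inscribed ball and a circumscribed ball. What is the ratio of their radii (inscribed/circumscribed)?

Ratio = (s/2)/(s√18/2) = 18^(-1/2) ≈ 0.235702.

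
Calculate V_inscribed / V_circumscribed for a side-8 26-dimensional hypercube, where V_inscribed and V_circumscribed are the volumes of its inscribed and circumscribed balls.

The radii are 8/2 and 8√26/2, so the volume ratio is (1/√26)^26 = 26^{-26/2} ≈ 4.03038e-19.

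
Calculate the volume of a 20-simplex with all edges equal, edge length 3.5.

V_20 = √(21) · 3.5^20 / (20! · 2^(20/2)) ≈ 1.39974e-10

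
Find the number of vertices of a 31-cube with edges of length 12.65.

The 31-cube has 2^31 = 2147483648 vertices.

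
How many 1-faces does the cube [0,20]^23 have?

The 23-cube has n·2^(n-1) = 23·2^22 = 23·4194304 = 96468992 edges.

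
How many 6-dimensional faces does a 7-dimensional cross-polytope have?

An n-cross-polytope has 2^(k+1)·C(n,k+1) k-faces. Here 2^7·C(7,7) = 128·1 = 128.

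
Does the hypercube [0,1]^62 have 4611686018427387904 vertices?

True. The 62-cube has 2^62 = 4611686018427387904 vertices.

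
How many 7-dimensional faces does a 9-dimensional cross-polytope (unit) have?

Number of 7-faces = 2^(7+1) · C(9,7+1) = 256 · 9 = 2304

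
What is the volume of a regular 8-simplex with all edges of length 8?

V = (8^8 / 8!) · √((8+1) / 2^8) ≈ 78.019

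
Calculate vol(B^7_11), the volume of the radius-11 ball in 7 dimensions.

V_7(11) = π^(7/2) · (11)^7 / Γ(7/2 + 1) = 311794736·π^3/105 ≈ 9.20723e+07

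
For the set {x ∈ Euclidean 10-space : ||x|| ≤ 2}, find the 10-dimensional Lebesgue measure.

V_10(2) = π^(10/2) · (2)^10 / Γ(10/2 + 1) = 128·π^5/15 ≈ 2611.37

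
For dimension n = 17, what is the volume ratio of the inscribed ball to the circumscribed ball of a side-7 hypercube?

V_in / V_out = (r_in/r_out)^17 = (1/√17)^17 = 17^(-17/2) ≈ 3.47684e-11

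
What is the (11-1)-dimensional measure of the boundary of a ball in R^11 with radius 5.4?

The surface area of an n-ball is 2π^(n/2) r^(n-1) / Γ(n/2). For n=11, r=5.4: 4.36953e+08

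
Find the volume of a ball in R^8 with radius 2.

V = 32·π^4/3 ≈ 1039.03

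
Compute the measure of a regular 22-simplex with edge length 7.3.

Volume = 7.3^22 · √(23/2^22) / 22! ≈ 2.05055e-05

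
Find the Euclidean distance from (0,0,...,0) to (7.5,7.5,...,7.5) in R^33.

The space diagonal of an n-cube of side s is s√n. Here 7.5·√33 ≈ 43.0842.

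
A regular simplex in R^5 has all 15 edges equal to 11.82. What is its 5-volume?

For a regular n-simplex with edge a, V = (a^n / n!)·√((n+1)/2^n). With a=11.82, n=5: V ≈ 832.543.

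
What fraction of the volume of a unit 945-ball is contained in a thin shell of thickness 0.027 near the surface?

Shell fraction = 1 - (1-0.027)^945 ≈ 1 - 5.843e-12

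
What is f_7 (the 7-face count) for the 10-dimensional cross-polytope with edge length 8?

Number of 7-faces = 2^(7+1) · C(10,7+1) = 256 · 45 = 11520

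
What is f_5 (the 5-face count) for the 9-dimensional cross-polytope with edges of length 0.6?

Each 5-face is the convex hull of 6 vertices, one chosen as ±e_i from each of 6 distinct axes: 2^6·C(9,6) = 5376.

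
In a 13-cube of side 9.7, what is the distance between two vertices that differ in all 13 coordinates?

Diagonal = √13 · 9.7 ≈ 34.9738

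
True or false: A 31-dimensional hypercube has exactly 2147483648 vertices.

True. The 31-cube has 2^31 = 2147483648 vertices.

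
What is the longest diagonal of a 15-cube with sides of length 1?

||(1,1,...,1)|| = √(15)·1 ≈ 3.87298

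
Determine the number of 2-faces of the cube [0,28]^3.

f_2(3-cube) = (3 choose 2) · 2^1 = 6.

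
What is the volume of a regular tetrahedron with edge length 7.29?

Volume = (√2/12) · 7.29³ = 45.6579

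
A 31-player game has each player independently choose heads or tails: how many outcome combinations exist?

An n-cube has 2^n vertices; for n = 31 that is 2^31 = 2147483648.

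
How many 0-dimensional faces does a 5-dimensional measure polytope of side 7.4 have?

f_0(5-cube) = (5 choose 0) · 2^5 = 32.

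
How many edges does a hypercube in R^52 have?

The 52-cube has n·2^(n-1) = 52·2^51 = 52·2251799813685248 = 117093590311632896 edges.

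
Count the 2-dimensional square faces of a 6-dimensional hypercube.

An n-cube has C(n,k)·2^(n-k) k-faces. Here C(6,2)·2^4 = 15·16 = 240.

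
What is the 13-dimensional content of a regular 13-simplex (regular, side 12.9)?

V = (12.9^13 / 13!) · √((13+1) / 2^13) ≈ 1818.67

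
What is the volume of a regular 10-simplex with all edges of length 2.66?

V = (2.66^10 / 10!) · √((10+1) / 2^10) ≈ 0.000506524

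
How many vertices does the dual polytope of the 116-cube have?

An n-cross-polytope has 2n vertices; here n = 116, giving 232.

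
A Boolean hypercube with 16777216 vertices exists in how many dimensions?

The n-cube has 2^n vertices, and 16777216 = 2^24, so n = 24.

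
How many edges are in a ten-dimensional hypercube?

Number of 1-faces = C(10,1) · 2^(10-1) = 10 · 512 = 5120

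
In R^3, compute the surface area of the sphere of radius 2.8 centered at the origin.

S_3(2.8) = 2·π^(3/2)·(2.8)^2 / Γ(3/2) = 4πr² = 4π·(2.8)² ≈ 98.5203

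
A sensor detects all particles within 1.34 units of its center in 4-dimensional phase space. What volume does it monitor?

V_4(1.34) = π^(4/2) · (1.34)^4 / Γ(4/2 + 1) ≈ 15.9107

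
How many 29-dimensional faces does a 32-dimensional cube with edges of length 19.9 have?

An n-cube has C(n,k)·2^(n-k) k-faces. Here C(32,29)·2^3 = 4960·8 = 39680.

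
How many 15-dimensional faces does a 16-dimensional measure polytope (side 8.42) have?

Number of 15-faces = C(16,15) · 2^(16-15) = 16 · 2 = 32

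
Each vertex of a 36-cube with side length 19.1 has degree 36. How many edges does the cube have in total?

Each of the 2^36 = 68719476736 vertices has degree 36; total edges = 36·2^36/2 = 1236950581248.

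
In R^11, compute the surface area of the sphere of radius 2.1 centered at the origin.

The surface area of an n-ball is 2π^(n/2) r^(n-1) / Γ(n/2). For n=11, r=2.1: 34569.3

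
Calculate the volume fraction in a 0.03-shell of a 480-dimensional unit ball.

Shell fraction = 1 - (1-0.03)^480 ≈ 0.9999995529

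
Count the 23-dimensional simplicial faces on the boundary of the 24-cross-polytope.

Number of 23-faces = 2^(23+1) · C(24,23+1) = 16777216 · 1 = 16777216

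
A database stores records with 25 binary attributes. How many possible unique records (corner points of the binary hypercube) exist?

Number of vertices = 2^25 = 33554432.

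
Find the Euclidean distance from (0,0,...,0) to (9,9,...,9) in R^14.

||(9,9,...,9)|| = √(14)·9 ≈ 33.6749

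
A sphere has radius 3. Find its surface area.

S = n·V_n(r)/r = 3·V_3(3)/3 (volume-to-surface relation), giving 4πr² = 4π·(3)² ≈ 113.097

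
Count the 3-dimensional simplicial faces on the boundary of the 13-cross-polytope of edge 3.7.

Number of 3-faces = 2^(3+1) · C(13,3+1) = 16 · 715 = 11440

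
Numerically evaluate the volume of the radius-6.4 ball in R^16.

The n-ball volume is π^(n/2)·r^n/Γ(n/2+1). With n=16, r=6.4: V ≈ 1.86448e+12.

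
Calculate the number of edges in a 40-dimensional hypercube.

An n-cube has n·2^(n-1) edges. With n = 40: 40·549755813888 = 21990232555520.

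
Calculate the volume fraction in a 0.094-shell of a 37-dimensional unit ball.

Shell fraction = 1 - (1-0.094)^37 ≈ 0.974074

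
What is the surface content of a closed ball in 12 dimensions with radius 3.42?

|∂B_12(3.42)| ≈ 1.1996e+07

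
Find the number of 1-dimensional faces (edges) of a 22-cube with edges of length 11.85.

Number of 1-faces = C(22,1)·2^(22-1) = 22·2097152 = 46137344.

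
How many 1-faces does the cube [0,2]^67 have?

The 67-cube has n·2^(n-1) = 67·2^66 = 67·73786976294838206464 = 4943727411754159833088 edges.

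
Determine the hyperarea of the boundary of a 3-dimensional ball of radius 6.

The surface area of an n-ball is 2π^(n/2) r^(n-1) / Γ(n/2). For n=3, r=6: 4πr² = 4π·(6)² ≈ 452.389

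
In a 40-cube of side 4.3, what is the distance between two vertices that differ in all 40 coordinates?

The space diagonal of an n-cube of side s is s√n. Here 4.3·√40 ≈ 27.1956.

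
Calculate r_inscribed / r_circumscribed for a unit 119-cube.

r_in = 1/2 (half the side); r_out = 1√119/2 (half the diagonal). Ratio = 1/√119 ≈ 0.0916698.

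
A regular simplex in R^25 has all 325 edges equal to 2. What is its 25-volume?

For a regular n-simplex with edge a, V = (a^n / n!)·√((n+1)/2^n). With a=2, n=25: V ≈ 1.90421e-21.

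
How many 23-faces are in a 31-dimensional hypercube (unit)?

Number of 23-faces = C(31,23) · 2^(31-23) = 7888725 · 256 = 2019513600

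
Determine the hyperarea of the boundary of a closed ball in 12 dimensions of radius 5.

S_12(5) = 2·π^(12/2)·(5)^11 / Γ(12/2) = 9765625·π^6/12 ≈ 7.82381e+08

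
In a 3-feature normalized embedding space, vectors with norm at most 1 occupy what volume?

V = 4·π/3 ≈ 4.18879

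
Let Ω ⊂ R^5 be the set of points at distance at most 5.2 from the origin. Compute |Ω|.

The n-ball volume is π^(n/2)·r^n/Γ(n/2+1). With n=5, r=5.2: V ≈ 20013.1.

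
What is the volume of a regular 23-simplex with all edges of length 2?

V_23 = √(24) · 2^23 / (23! · 2^(23/2)) ≈ 5.48853e-19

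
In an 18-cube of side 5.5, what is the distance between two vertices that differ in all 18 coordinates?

||(5.5,5.5,...,5.5)|| = √(18)·5.5 ≈ 23.3345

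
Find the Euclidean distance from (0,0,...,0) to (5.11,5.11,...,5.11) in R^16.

d = √(5.11² + 5.11² + ... + 5.11²) [16 terms] = √(16·5.11²) = 5.11√16 = 20.44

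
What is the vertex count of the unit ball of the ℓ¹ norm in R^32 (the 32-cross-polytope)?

Number of vertices = 2n = 64.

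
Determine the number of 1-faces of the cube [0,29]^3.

Number of 1-faces = C(3,1) · 2^(3-1) = 3 · 4 = 12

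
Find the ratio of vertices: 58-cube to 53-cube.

The 58-cube has 2^58 = 288230376151711744 vertices. The 53-cube has 2^53 = 9007199254740992 vertices. Ratio: 288230376151711744/9007199254740992 = 32.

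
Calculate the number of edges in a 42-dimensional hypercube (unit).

Each of the 2^42 = 4398046511104 vertices has degree 42; total edges = 42·2^42/2 = 92358976733184.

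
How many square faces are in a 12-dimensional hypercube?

Choose 2 of 12 axes to span the face (C(12,2) = 66 ways), then fix each of the remaining 10 coordinates at one of its two extreme values (2^10 = 1024 ways): 66·1024 = 67584.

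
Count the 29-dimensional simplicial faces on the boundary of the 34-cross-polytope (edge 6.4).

An n-cross-polytope has 2^(k+1)·C(n,k+1) k-faces. Here 2^30·C(34,30) = 1073741824·46376 = 49795850829824.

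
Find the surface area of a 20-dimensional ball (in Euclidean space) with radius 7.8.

|∂B_20(7.8)| ≈ 4.59794e+16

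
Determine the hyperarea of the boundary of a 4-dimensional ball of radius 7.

|∂B_4(7)| = 686·π^2 ≈ 6770.55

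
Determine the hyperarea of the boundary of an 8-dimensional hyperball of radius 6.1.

S_8(6.1) = 2·π^(8/2)·(6.1)^7 / Γ(8/2) ≈ 1.02044e+07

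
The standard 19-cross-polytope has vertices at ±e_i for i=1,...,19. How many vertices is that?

The vertices are ±e_1, ..., ±e_19, so there are 2·19 = 38.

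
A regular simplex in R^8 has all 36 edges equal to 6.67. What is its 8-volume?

For a regular n-simplex with edge a, V = (a^n / n!)·√((n+1)/2^n). With a=6.67, n=8: V ≈ 18.2174.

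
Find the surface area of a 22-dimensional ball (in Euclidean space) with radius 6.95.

S = n·V_n(r)/r = 22·V_22(6.95)/6.95 (volume-to-surface relation), giving 7.79106e+16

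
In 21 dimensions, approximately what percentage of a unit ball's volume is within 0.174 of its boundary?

1 - (1-0.174)^21 ≈ 0.981946 ≈ 98.19%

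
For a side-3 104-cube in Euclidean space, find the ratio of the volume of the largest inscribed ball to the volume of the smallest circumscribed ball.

Volume scales as r^n, and r_in/r_out = 1/√104, giving (1/√104)^104 ≈ 1.30097e-105.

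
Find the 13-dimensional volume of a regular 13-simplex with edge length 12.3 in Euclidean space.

Volume = 12.3^13 · √(14/2^13) / 13! ≈ 979.163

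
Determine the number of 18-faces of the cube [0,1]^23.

f_18(23-cube) = (23 choose 18) · 2^5 = 1076768.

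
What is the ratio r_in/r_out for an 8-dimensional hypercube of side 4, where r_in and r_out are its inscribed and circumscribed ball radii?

Ratio = (s/2)/(s√8/2) = 8^(-1/2) ≈ 0.353553.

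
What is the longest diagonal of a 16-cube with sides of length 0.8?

||(0.8,0.8,...,0.8)|| = √(16)·0.8 = 3.2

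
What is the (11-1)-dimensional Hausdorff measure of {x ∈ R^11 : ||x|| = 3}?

The surface area of an n-ball is 2π^(n/2) r^(n-1) / Γ(n/2). For n=11, r=3: 139968·π^5/35 ≈ 1.2238e+06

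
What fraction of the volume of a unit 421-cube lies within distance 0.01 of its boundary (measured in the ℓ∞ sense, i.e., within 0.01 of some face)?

Shell fraction = 1 - (1-0.02)^421 ≈ 0.999798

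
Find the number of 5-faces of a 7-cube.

An n-cube has C(n,k)·2^(n-k) k-faces. Here C(7,5)·2^2 = 21·4 = 84.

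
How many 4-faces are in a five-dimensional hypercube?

Number of 4-faces = C(5,4) · 2^(5-4) = 5 · 2 = 10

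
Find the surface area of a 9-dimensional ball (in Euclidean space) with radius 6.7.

|∂B_9(6.7)| ≈ 1.20548e+08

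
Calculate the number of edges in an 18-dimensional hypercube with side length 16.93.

The 18-cube has n·2^(n-1) = 18·2^17 = 18·131072 = 2359296 edges.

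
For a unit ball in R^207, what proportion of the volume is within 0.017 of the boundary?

1 - (1-0.017)^207 ≈ 0.971254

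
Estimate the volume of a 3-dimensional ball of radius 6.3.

The n-ball volume is π^(n/2)·r^n/Γ(n/2+1). With n=3, r=6.3: V ≈ 1047.39.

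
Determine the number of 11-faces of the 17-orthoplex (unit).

f_11(17-orthoplex) = 2^12 · (17 choose 12) = 25346048.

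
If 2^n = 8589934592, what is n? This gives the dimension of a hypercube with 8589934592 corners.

2^n = 8589934592 ⇒ n = log_2(8589934592) = 33.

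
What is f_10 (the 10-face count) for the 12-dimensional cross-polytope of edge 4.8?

Number of 10-faces = 2^(10+1) · C(12,10+1) = 2048 · 12 = 24576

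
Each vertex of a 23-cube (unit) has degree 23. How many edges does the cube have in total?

The 23-cube has n·2^(n-1) = 23·2^22 = 23·4194304 = 96468992 edges.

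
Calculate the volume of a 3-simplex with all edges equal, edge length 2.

Volume = (√2/12) · 2³ = 0.942809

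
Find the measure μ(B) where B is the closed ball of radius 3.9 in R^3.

V_3(3.9) = π^(3/2) · (3.9)^3 / Γ(3/2 + 1) ≈ 248.475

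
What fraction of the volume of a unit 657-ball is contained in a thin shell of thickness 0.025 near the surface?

1 - (1-0.025)^657 ≈ 0.9999999403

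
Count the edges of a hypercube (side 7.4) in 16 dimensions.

Number of 1-faces = C(16,1)·2^(16-1) = 16·32768 = 524288.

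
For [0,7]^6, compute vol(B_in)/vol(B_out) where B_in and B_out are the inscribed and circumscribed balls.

The radii are 7/2 and 7√6/2, so the volume ratio is (1/√6)^6 = 6^{-6/2} ≈ 0.00462963.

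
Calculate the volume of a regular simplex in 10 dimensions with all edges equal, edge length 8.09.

V = (8.09^10 / 10!) · √((10+1) / 2^10) ≈ 34.298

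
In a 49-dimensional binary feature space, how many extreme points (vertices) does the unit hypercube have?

Each vertex is a binary string of length 49, so there are 2^49 = 562949953421312.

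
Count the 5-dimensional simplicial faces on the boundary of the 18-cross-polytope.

An n-cross-polytope has 2^(k+1)·C(n,k+1) k-faces. Here 2^6·C(18,6) = 64·18564 = 1188096.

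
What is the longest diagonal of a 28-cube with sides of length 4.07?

The space diagonal of an n-cube of side s is s√n. Here 4.07·√28 ≈ 21.5364.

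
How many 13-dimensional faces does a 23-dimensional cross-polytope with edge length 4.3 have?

Each 13-face is the convex hull of 14 vertices, one chosen as ±e_i from each of 14 distinct axes: 2^14·C(23,14) = 13388840960.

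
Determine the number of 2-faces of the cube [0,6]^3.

Number of 2-faces = C(3,2) · 2^(3-2) = 3 · 2 = 6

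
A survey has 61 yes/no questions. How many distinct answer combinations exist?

Each vertex is a binary string of length 61, so there are 2^61 = 2305843009213693952.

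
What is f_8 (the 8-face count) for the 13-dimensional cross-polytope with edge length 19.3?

Each 8-face is the convex hull of 9 vertices, one chosen as ±e_i from each of 9 distinct axes: 2^9·C(13,9) = 366080.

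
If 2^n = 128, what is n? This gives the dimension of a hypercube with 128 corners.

The n-cube has 2^n vertices, and 128 = 2^7, so n = 7.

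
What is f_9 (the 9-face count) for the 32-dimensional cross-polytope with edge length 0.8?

Each 9-face is the convex hull of 10 vertices, one chosen as ±e_i from each of 10 distinct axes: 2^10·C(32,10) = 66060533760.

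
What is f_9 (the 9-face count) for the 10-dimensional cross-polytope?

f_9(10-orthoplex) = 2^10 · (10 choose 10) = 1024.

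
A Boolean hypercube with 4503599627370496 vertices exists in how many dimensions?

2^n = 4503599627370496 ⇒ n = log_2(4503599627370496) = 52.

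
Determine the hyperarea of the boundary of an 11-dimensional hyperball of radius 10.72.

S_11(10.72) = 2·π^(11/2)·(10.72)^10 / Γ(11/2) ≈ 4.1538e+11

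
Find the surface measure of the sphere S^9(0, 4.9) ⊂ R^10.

S_10(4.9) = 2·π^(10/2)·(4.9)^9 / Γ(10/2) ≈ 4.15272e+07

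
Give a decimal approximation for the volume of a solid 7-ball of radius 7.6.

The n-ball volume is π^(n/2)·r^n/Γ(n/2+1). With n=7, r=7.6: V ≈ 6.91951e+06.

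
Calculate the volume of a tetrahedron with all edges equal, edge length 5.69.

Volume = (√2/12) · 5.69³ = 21.7105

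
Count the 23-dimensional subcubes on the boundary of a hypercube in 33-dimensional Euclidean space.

Choose 23 of 33 axes to span the face (C(33,23) = 92561040 ways), then fix each of the remaining 10 coordinates at one of its two extreme values (2^10 = 1024 ways): 92561040·1024 = 94782504960.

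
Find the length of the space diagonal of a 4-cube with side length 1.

The space diagonal of an n-cube of side s is s√n. Here 1·√4 = 2.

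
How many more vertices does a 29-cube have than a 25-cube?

The 29-cube has 2^29 = 536870912 vertices. The 25-cube has 2^25 = 33554432 vertices. Difference: 536870912 - 33554432 = 503316480.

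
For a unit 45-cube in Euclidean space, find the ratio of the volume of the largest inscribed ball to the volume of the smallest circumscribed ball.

V_in / V_out = (r_in/r_out)^45 = (1/√45)^45 = 45^(-45/2) ≈ 6.34919e-38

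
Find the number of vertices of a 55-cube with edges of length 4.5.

The 55-cube has 2^55 = 36028797018963968 vertices.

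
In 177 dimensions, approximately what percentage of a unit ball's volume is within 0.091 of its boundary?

1 - (1-0.091)^177 ≈ 0.9999999537 ≈ 99.999995%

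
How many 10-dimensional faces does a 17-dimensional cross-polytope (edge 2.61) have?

An n-cross-polytope has 2^(k+1)·C(n,k+1) k-faces. Here 2^11·C(17,11) = 2048·12376 = 25346048.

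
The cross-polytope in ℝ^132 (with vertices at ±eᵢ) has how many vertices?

An n-cross-polytope has 2n vertices; here n = 132, giving 264.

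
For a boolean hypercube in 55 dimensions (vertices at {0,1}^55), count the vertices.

The 55-cube has 2^55 = 36028797018963968 vertices.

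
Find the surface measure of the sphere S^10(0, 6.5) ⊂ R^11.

S = n·V_n(r)/r = 11·V_11(6.5)/6.5 (volume-to-surface relation), giving 137858491849·π^5/15120 ≈ 2.79017e+09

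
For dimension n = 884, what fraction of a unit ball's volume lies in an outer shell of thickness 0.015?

1 - (1-0.015)^884 ≈ 0.9999984237 ≈ 99.999842%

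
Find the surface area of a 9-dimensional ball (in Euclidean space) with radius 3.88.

|∂B_9(3.88)| ≈ 1.5248e+06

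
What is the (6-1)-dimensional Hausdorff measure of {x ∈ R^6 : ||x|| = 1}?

|∂B_6(1)| = π^3 ≈ 31.0063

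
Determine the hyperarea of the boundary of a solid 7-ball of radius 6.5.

S = n·V_n(r)/r = 7·V_7(6.5)/6.5 (volume-to-surface relation), giving 4826809·π^3/60 ≈ 2.49436e+06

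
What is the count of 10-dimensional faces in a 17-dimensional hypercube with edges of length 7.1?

f_10(17-cube) = (17 choose 10) · 2^7 = 2489344.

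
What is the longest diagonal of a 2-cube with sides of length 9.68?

Diagonal = √2 · 9.68 ≈ 13.6896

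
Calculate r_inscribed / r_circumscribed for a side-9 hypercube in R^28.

Ratio = (s/2)/(s√28/2) = 28^(-1/2) ≈ 0.188982.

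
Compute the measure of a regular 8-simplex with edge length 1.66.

Volume = 1.66^8 · √(9/2^8) / 8! ≈ 0.00026813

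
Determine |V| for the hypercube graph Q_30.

The 30-cube has 2^30 = 1073741824 vertices.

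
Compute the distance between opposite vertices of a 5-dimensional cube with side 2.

The space diagonal of an n-cube of side s is s√n. Here 2·√5 ≈ 4.47214.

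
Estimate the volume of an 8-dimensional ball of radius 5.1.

Volume = π^{8/2}·(5.1)^8/Γ(5) ≈ 1.85759e+06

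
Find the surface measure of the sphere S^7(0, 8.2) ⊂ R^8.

S_8(8.2) = 2·π^(8/2)·(8.2)^7 / Γ(8/2) ≈ 8.09422e+07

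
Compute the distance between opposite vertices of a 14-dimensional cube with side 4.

The space diagonal of an n-cube of side s is s√n. Here 4·√14 ≈ 14.9666.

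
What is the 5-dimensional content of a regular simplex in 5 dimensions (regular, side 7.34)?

Volume = 7.34^5 · √(6/2^5) / 5! ≈ 76.8776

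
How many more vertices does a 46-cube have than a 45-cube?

The 46-cube has 2^46 = 70368744177664 vertices. The 45-cube has 2^45 = 35184372088832 vertices. Difference: 70368744177664 - 35184372088832 = 35184372088832.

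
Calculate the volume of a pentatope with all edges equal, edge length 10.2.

V_4 = √(5) · 10.2^4 / (4! · 2^(4/2)) ≈ 252.124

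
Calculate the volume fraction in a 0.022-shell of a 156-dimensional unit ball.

Shell fraction = 1 - (1-0.022)^156 ≈ 0.968893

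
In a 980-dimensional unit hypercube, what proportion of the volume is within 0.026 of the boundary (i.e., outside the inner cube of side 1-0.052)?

Shell fraction = 1 - (1-0.052)^980 ≈ 1 - 1.871e-23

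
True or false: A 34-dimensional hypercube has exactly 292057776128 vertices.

False. The 34-cube has 2^34 = 17179869184 vertices.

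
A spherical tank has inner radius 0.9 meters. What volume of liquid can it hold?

Volume = π^{3/2}·(0.9)^3/Γ(5/2) ≈ 3.05363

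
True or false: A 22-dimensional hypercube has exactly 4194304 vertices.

True. The 22-cube has 2^22 = 4194304 vertices.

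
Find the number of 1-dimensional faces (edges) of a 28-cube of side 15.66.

The 28-cube has n·2^(n-1) = 28·2^27 = 28·134217728 = 3758096384 edges.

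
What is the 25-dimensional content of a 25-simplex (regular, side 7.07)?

V = (7.07^25 / 25!) · √((25+1) / 2^25) ≈ 9.76004e-08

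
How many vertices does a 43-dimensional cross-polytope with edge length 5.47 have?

The vertices are ±e_1, ..., ±e_43, so there are 2·43 = 86.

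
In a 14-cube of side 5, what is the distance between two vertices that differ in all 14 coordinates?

||(5,5,...,5)|| = √(14)·5 ≈ 18.7083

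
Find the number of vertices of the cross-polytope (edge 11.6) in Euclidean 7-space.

Each 0-face is the convex hull of 1 vertex, one chosen as ±e_i from each of 1 distinct axis: 2^1·C(7,1) = 14.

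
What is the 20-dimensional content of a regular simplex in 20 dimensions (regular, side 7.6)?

For a regular n-simplex with edge a, V = (a^n / n!)·√((n+1)/2^n). With a=7.6, n=20: V ≈ 0.000760251.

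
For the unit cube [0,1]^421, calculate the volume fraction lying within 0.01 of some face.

The inner cube has side 1-2·0.01 = 0.98 and volume (0.98)^421 ≈ 0.0002024, so the shell holds 0.999798 of the volume.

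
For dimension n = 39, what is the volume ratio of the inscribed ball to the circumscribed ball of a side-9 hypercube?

The radii are 9/2 and 9√39/2, so the volume ratio is (1/√39)^39 = 39^{-39/2} ≈ 9.42411e-32.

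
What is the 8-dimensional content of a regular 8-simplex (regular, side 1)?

Volume = 1^8 · √(9/2^8) / 8! ≈ 4.6503e-06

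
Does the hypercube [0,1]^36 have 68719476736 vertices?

True. The 36-cube has 2^36 = 68719476736 vertices.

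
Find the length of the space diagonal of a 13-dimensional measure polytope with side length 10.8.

d = √(10.8² + 10.8² + ... + 10.8²) [13 terms] = √(13·10.8²) = 10.8√13 ≈ 38.94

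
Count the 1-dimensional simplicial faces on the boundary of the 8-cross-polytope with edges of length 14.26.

Number of 1-faces = 2^(1+1) · C(8,1+1) = 4 · 28 = 112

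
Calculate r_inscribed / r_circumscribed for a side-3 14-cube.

Ratio = (s/2)/(s√14/2) = 14^(-1/2) ≈ 0.267261.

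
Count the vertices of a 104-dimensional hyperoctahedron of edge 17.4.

The vertices are ±e_1, ..., ±e_104, so there are 2·104 = 208.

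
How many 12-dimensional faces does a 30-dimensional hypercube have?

f_12(30-cube) = (30 choose 12) · 2^18 = 22673679974400.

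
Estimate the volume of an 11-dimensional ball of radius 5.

V = 625000000·π^5/2079 ≈ 9.19973e+07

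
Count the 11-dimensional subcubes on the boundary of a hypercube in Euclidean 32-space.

An n-cube has C(n,k)·2^(n-k) k-faces. Here C(32,11)·2^21 = 129024480·2097152 = 270583946280960.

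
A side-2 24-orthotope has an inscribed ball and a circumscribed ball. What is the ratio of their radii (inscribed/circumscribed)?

r_in = 2/2 (half the side); r_out = 2√24/2 (half the diagonal). Ratio = 1/√24 ≈ 0.204124.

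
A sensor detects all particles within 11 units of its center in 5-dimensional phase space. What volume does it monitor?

Volume = π^{5/2}·(11)^5/Γ(7/2) = 1288408·π^2/15 ≈ 847738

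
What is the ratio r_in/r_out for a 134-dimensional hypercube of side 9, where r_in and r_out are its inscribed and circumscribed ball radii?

r_in / r_out = (9/2) / (9√134/2) = 1/√134 ≈ 0.0863868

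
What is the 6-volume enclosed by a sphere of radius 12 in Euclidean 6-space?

V_6(12) = π^(6/2) · (12)^6 / Γ(6/2 + 1) = 497664·π^3 ≈ 1.54307e+07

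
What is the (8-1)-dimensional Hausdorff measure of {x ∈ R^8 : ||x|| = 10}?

The surface area of an n-ball is 2π^(n/2) r^(n-1) / Γ(n/2). For n=8, r=10: 10000000·π^4/3 ≈ 3.24697e+08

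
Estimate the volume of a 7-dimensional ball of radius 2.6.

Volume = π^{7/2}·(2.6)^7/Γ(9/2) ≈ 3794.84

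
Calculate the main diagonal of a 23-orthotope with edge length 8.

||(8,8,...,8)|| = √(23)·8 ≈ 38.3667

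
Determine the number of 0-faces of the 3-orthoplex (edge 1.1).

An n-cross-polytope has 2^(k+1)·C(n,k+1) k-faces. Here 2^1·C(3,1) = 2·3 = 6.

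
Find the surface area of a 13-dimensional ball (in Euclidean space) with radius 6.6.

|∂B_13(6.6)| ≈ 8.08746e+10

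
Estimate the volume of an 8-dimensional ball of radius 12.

Volume = π^{8/2}·(12)^8/Γ(5) = 17915904·π^4 ≈ 1.74517e+09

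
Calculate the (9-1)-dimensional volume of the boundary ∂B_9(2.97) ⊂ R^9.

S_9(2.97) = 2·π^(9/2)·(2.97)^8 / Γ(9/2) ≈ 179726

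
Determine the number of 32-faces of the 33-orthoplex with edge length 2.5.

f_32(33-orthoplex) = 2^33 · (33 choose 33) = 8589934592.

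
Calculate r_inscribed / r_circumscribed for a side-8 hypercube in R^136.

For an n-cube of any side s, the inradius is s/2 and the circumradius is s√n/2, so the ratio is 1/√136 ≈ 0.0857493.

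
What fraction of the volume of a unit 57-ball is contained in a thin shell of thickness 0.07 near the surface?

V(inner)/V(outer) = ((1-0.07)/1)^57 ≈ 0.01598, so the shell fraction is 0.984022.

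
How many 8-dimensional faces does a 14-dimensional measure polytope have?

An n-cube has C(n,k)·2^(n-k) k-faces. Here C(14,8)·2^6 = 3003·64 = 192192.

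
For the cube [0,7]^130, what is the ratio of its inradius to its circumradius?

r_in / r_out = (7/2) / (7√130/2) = 1/√130 ≈ 0.0877058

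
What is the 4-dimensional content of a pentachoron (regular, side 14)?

For a regular n-simplex with edge a, V = (a^n / n!)·√((n+1)/2^n). With a=14, n=4: V ≈ 894.8.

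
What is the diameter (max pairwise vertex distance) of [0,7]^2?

The space diagonal of an n-cube of side s is s√n. Here 7·√2 ≈ 9.89949.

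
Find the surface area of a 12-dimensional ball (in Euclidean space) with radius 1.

|∂B_12(1)| = π^6/60 ≈ 16.0232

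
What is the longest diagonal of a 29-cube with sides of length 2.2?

The space diagonal of an n-cube of side s is s√n. Here 2.2·√29 ≈ 11.8474.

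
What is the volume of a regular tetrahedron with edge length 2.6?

Volume = (√2/12) · 2.6³ = 2.07135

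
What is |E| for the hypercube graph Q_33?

An n-cube has n·2^(n-1) edges. With n = 33: 33·4294967296 = 141733920768.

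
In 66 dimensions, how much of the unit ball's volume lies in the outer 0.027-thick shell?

Shell fraction = 1 - (1-0.027)^66 ≈ 0.835772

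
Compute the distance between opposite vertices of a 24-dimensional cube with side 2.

The space diagonal of an n-cube of side s is s√n. Here 2·√24 ≈ 9.79796.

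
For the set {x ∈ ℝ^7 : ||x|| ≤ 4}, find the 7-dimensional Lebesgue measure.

Volume = π^{7/2}·(4)^7/Γ(9/2) = 262144·π^3/105 ≈ 77410.6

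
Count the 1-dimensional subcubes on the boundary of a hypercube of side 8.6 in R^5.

Number of 1-faces = C(5,1) · 2^(5-1) = 5 · 16 = 80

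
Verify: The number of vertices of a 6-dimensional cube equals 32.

False. The 6-cube has 2^6 = 64 vertices.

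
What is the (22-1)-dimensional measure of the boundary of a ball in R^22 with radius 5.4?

S = n·V_n(r)/r = 22·V_22(5.4)/5.4 (volume-to-surface relation), giving 3.8921e+14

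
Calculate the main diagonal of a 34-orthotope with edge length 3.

d = √(3² + 3² + ... + 3²) [34 terms] = √(34·3²) = 3√34 ≈ 17.4929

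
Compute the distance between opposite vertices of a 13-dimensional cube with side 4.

Diagonal = √13 · 4 ≈ 14.4222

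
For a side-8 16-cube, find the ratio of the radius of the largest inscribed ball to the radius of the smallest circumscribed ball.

For an n-cube of any side s, the inradius is s/2 and the circumradius is s√n/2, so the ratio is 1/√16 ≈ 0.25.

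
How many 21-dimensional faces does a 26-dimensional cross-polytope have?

An n-cross-polytope has 2^(k+1)·C(n,k+1) k-faces. Here 2^22·C(26,22) = 4194304·14950 = 62704844800.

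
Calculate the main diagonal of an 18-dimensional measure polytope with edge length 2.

Diagonal = √18 · 2 ≈ 8.48528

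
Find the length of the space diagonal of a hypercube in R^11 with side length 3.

||(3,3,...,3)|| = √(11)·3 ≈ 9.94987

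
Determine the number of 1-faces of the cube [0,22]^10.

Number of 1-faces = C(10,1) · 2^(10-1) = 10 · 512 = 5120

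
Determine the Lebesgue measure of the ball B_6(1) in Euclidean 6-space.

V_6(1) = π^(6/2) · (1)^6 / Γ(6/2 + 1) = π^3/6 ≈ 5.16771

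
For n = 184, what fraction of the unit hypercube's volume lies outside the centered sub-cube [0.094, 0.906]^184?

Shell fraction = 1 - (1-0.188)^184 ≈ 1 - 2.282e-17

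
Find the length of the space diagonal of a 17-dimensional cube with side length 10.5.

The space diagonal of an n-cube of side s is s√n. Here 10.5·√17 ≈ 43.2926.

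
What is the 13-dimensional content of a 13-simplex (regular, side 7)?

V_13 = √(14) · 7^13 / (13! · 2^(13/2)) ≈ 0.643225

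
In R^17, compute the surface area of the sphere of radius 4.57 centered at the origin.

S = n·V_n(r)/r = 17·V_17(4.57)/4.57 (volume-to-surface relation), giving 8.67499e+10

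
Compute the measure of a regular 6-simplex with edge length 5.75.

V = (5.75^6 / 6!) · √((6+1) / 2^6) ≈ 16.601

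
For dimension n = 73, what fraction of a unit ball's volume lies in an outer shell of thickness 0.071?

1 - (1-0.071)^73 ≈ 0.995375 ≈ 99.54%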